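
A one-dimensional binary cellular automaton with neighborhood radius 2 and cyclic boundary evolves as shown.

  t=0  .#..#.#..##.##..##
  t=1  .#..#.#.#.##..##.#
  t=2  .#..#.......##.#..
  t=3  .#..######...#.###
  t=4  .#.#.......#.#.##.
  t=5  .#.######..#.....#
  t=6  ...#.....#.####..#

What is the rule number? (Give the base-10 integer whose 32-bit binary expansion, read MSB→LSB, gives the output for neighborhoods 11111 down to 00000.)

177955121

  #####|.  b31=0 t=3,i=6
  ####.|.  b30=0 t=3,i=8
  ###.#|.  b29=0 t=3,i=17
  ###..|.  b28=0 t=3,i=9
  ##.##|#  b27=1 t=0,i=11
  ##.#.|.  b26=0 t=0,i=0
  ##..#|#  b25=1 t=0,i=14
  ##...|.  b24=0 t=3,i=10
  #.###|#  b23=1 t=3,i=15
  #.##.|.  b22=0 t=0,i=12
  #.#.#|.  b21=0 t=1,i=6
  #.#..|#  b20=1 t=0,i=1
  #..##|#  b19=1 t=0,i=8
  #..#.|.  b18=0 t=0,i=3
  #...#|#  b17=1 t=2,i=17
  #....|#  b16=1 t=2,i=6
  .####|.  b15=0 t=3,i=5
  .###.|#  b14=1 t=3,i=16
  .##.#|#  b13=1 t=0,i=10
  .##..|.  b12=0 t=0,i=13
  .#.##|.  b11=0 t=1,i=9
  .#.#.|.  b10=0 t=0,i=5
  .#..#|.  b9=0 t=0,i=2
  .#...|#  b8=1 t=2,i=5
  ..###|.  b7=0 t=3,i=4
  ..##.|.  b6=0 t=0,i=9
  ..#.#|#  b5=1 t=0,i=4
  ..#..|#  b4=1 t=2,i=1
  ...##|.  b3=0 t=2,i=11
  ...#.|.  b2=0 t=2,i=0
  ....#|.  b1=0 t=2,i=10
  .....|#  b0=1 t=2,i=7
  bits 00001010100110110110000100110001 = 177955121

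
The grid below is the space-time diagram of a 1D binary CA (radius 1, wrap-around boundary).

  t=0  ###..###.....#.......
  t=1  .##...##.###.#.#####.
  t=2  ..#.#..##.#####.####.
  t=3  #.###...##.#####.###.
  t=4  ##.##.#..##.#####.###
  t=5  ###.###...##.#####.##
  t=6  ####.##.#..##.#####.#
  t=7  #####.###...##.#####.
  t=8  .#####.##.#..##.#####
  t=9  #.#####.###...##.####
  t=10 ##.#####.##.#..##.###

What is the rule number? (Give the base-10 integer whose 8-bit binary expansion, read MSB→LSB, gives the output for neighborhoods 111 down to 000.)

229

  ###|#  b7=1 t=0,i=1
  ##.|#  b6=1 t=0,i=2
  #.#|#  b5=1 t=1,i=8
  #..|.  b4=0 t=0,i=3
  .##|.  b3=0 t=0,i=0
  .#.|#  b2=1 t=0,i=13
  ..#|.  b1=0 t=0,i=4
  ...|#  b0=1 t=0,i=9
  bits 11100101 = 229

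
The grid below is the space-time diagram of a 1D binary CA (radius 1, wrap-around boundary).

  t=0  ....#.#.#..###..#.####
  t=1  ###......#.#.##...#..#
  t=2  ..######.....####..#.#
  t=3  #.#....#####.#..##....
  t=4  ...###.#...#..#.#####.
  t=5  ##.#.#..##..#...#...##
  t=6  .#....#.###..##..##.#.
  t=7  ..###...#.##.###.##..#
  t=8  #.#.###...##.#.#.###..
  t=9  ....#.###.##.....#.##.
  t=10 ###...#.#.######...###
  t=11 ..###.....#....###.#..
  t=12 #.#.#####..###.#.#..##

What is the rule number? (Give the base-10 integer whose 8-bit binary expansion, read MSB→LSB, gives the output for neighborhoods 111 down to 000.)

  ### -> .   bit 7 = 0  t=0,i=12
  ##. -> #   bit 6 = 1  t=0,i=13
  #.# -> .   bit 5 = 0  t=0,i=5
  #.. -> #   bit 4 = 1  t=0,i=0
  .## -> #   bit 3 = 1  t=0,i=11
  .#. -> .   bit 2 = 0  t=0,i=4
  ..# -> .   bit 1 = 0  t=0,i=3
  ... -> #   bit 0 = 1  t=0,i=1
  bits 01011001 = 89

89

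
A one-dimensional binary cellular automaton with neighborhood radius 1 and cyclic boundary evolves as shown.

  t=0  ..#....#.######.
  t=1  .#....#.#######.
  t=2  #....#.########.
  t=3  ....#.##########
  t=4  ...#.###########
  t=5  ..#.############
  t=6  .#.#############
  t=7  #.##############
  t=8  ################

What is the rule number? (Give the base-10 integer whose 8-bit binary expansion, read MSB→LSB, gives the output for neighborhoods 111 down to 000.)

  nb ###: next=#  (t=0,i=10, bit7=1)
  nb ##.: next=#  (t=0,i=14, bit6=1)
  nb #.#: next=#  (t=0,i=8, bit5=1)
  nb #..: next=.  (t=0,i=3, bit4=0)
  nb .##: next=#  (t=0,i=9, bit3=1)
  nb .#.: next=.  (t=0,i=2, bit2=0)
  nb ..#: next=#  (t=0,i=1, bit1=1)
  nb ...: next=.  (t=0,i=0, bit0=0)
  bits 11101010 = 234

234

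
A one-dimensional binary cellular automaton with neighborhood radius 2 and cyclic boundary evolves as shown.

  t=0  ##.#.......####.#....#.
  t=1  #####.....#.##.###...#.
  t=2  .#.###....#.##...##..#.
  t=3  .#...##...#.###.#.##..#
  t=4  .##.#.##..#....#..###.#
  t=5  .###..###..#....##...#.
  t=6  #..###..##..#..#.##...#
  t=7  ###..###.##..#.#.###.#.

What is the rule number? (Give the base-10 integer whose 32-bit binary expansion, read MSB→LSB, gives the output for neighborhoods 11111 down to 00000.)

1465430824

  ##### -> .   bit 31 = 0  t=1,i=2
  ####. -> #   bit 30 = 1  t=0,i=13
  ###.# -> .   bit 29 = 0  t=0,i=14
  ###.. -> #   bit 28 = 1  t=1,i=4
  ##.## -> .   bit 27 = 0  t=1,i=14
  ##.#. -> #   bit 26 = 1  t=0,i=2
  ##..# -> #   bit 25 = 1  t=2,i=19
  ##... -> #   bit 24 = 1  t=1,i=5
  #.### -> .   bit 23 = 0  t=1,i=0
  #.##. -> #   bit 22 = 1  t=0,i=0
  #.#.# -> .   bit 21 = 0  t=3,i=16
  #.#.. -> #   bit 20 = 1  t=0,i=3
  #..## -> #   bit 19 = 1  t=4,i=17
  #..#. -> .   bit 18 = 0  t=2,i=0
  #...# -> .   bit 17 = 0  t=1,i=19
  #.... -> .   bit 16 = 0  t=0,i=5
  .#### -> #   bit 15 = 1  t=0,i=12
  .###. -> .   bit 14 = 0  t=1,i=16
  .##.# -> #   bit 13 = 1  t=0,i=1
  .##.. -> #   bit 12 = 1  t=2,i=13
  .#.## -> .   bit 11 = 0  t=0,i=22
  .#.#. -> .   bit 10 = 0  t=3,i=0
  .#..# -> #   bit 9 = 1  t=2,i=22
  .#... -> #   bit 8 = 1  t=0,i=4
  ..### -> .   bit 7 = 0  t=0,i=11
  ..##. -> .   bit 6 = 0  t=2,i=17
  ..#.# -> #   bit 5 = 1  t=0,i=21
  ..#.. -> .   bit 4 = 0  t=2,i=21
  ...## -> #   bit 3 = 1  t=0,i=10
  ...#. -> .   bit 2 = 0  t=0,i=20
  ....# -> .   bit 1 = 0  t=0,i=9
  ..... -> .   bit 0 = 0  t=0,i=6
  bits 01010111010110001011001100101000 = 1465430824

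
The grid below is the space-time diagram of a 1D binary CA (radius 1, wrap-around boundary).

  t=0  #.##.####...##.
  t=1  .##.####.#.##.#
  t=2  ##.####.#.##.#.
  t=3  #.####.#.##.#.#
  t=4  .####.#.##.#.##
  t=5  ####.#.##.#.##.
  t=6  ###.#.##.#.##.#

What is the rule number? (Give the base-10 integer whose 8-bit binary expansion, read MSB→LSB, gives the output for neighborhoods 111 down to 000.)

  ### -> #   bit 7 = 1  t=0,i=6
  ##. -> .   bit 6 = 0  t=0,i=3
  #.# -> #   bit 5 = 1  t=0,i=1
  #.. -> #   bit 4 = 1  t=0,i=9
  .## -> #   bit 3 = 1  t=0,i=2
  .#. -> .   bit 2 = 0  t=0,i=0
  ..# -> #   bit 1 = 1  t=0,i=11
  ... -> .   bit 0 = 0  t=0,i=10
  bits 10111010 = 186

186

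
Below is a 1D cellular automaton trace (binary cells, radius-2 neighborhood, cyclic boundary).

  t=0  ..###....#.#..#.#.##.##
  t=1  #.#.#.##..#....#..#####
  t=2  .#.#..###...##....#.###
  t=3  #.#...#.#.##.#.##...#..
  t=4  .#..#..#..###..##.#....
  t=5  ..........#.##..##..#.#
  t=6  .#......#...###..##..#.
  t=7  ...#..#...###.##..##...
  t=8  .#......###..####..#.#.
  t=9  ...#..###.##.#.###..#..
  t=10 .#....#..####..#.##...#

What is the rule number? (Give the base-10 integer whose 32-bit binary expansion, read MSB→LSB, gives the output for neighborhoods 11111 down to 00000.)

  ##### -> #   bit 31 = 1  t=1,i=20
  ####. -> #   bit 30 = 1  t=1,i=22
  ###.# -> .   bit 29 = 0  t=1,i=0
  ###.. -> #   bit 28 = 1  t=0,i=4
  ##.## -> #   bit 27 = 1  t=0,i=20
  ##.#. -> #   bit 26 = 1  t=1,i=1
  ##..# -> #   bit 25 = 1  t=0,i=0
  ##... -> .   bit 24 = 0  t=0,i=5
  #.### -> #   bit 23 = 1  t=2,i=20
  #.##. -> #   bit 22 = 1  t=0,i=18
  #.#.# -> .   bit 21 = 0  t=0,i=16
  #.#.. -> .   bit 20 = 0  t=0,i=11
  #..## -> .   bit 19 = 0  t=0,i=1
  #..#. -> .   bit 18 = 0  t=0,i=13
  #...# -> #   bit 17 = 1  t=2,i=10
  #.... -> #   bit 16 = 1  t=0,i=6
  .#### -> .   bit 15 = 0  t=1,i=19
  .###. -> .   bit 14 = 0  t=0,i=3
  .##.# -> #   bit 13 = 1  t=0,i=19
  .##.. -> #   bit 12 = 1  t=0,i=22
  .#.## -> .   bit 11 = 0  t=0,i=17
  .#.#. -> #   bit 10 = 1  t=0,i=10
  .#..# -> .   bit 9 = 0  t=0,i=12
  .#... -> .   bit 8 = 0  t=1,i=11
  ..### -> #   bit 7 = 1  t=0,i=2
  ..##. -> .   bit 6 = 0  t=2,i=12
  ..#.# -> .   bit 5 = 0  t=0,i=9
  ..#.. -> .   bit 4 = 0  t=1,i=10
  ...## -> #   bit 3 = 1  t=2,i=11
  ...#. -> .   bit 2 = 0  t=0,i=8
  ....# -> #   bit 1 = 1  t=0,i=7
  ..... -> .   bit 0 = 0  t=4,i=21
  bits 11011110110000110011010010001010 = 3737334922

3737334922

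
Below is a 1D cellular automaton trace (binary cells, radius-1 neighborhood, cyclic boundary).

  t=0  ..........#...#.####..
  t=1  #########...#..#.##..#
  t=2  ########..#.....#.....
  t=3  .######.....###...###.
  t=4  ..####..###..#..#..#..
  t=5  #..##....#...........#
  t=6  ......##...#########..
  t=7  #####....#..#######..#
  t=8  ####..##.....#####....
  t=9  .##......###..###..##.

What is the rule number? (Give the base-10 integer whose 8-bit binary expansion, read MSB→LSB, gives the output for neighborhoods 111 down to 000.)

  [7] ### => #  t=0,i=17
  [6] ##. => .  t=0,i=19
  [5] #.# => #  t=0,i=15
  [4] #.. => .  t=0,i=11
  [3] .## => .  t=0,i=16
  [2] .#. => .  t=0,i=10
  [1] ..# => .  t=0,i=9
  [0] ... => #  t=0,i=0
  bits 10100001 = 161

161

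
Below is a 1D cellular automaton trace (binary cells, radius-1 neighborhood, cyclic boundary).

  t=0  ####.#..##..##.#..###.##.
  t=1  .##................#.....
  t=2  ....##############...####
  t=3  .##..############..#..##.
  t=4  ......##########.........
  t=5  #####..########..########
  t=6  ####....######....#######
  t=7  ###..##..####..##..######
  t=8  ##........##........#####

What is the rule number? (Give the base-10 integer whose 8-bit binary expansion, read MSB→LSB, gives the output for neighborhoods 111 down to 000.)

129

  [7] ### => #  t=0,i=1
  [6] ##. => .  t=0,i=3
  [5] #.# => .  t=0,i=4
  [4] #.. => .  t=0,i=6
  [3] .## => .  t=0,i=0
  [2] .#. => .  t=0,i=5
  [1] ..# => .  t=0,i=7
  [0] ... => #  t=1,i=4
  bits 10000001 = 129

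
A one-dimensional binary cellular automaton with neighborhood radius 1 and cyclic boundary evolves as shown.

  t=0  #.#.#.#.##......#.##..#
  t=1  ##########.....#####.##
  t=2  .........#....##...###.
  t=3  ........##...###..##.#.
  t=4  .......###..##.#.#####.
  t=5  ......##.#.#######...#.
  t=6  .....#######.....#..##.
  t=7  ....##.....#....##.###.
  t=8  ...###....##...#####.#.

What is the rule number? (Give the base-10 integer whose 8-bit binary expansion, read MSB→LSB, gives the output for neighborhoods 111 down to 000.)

110

  ### -> .   bit 7 = 0  t=1,i=0
  ##. -> #   bit 6 = 1  t=0,i=0
  #.# -> #   bit 5 = 1  t=0,i=1
  #.. -> .   bit 4 = 0  t=0,i=10
  .## -> #   bit 3 = 1  t=0,i=8
  .#. -> #   bit 2 = 1  t=0,i=2
  ..# -> #   bit 1 = 1  t=0,i=15
  ... -> .   bit 0 = 0  t=0,i=11
  bits 01101110 = 110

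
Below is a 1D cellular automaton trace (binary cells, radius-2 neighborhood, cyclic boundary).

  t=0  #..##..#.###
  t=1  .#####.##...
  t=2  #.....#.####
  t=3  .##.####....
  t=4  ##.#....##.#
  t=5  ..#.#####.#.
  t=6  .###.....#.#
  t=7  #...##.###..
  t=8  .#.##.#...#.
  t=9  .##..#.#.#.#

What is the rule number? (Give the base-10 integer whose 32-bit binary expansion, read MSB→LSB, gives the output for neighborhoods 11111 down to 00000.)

  #####|.  b31=0 t=1,i=3
  ####.|.  b30=0 t=0,i=11
  ###.#|.  b29=0 t=1,i=5
  ###..|.  b28=0 t=0,i=0
  ##.##|#  b27=1 t=1,i=6
  ##.#.|#  b26=1 t=4,i=2
  ##..#|#  b25=1 t=0,i=1
  ##...|#  b24=1 t=1,i=9
  #.###|.  b23=0 t=0,i=9
  #.##.|.  b22=0 t=1,i=7
  #.#.#|.  b21=0 t=6,i=11
  #.#..|.  b20=0 t=4,i=3
  #..##|#  b19=1 t=0,i=2
  #..#.|.  b18=0 t=0,i=6
  #...#|.  b17=0 t=5,i=0
  #....|#  b16=1 t=1,i=10
  .####|.  b15=0 t=0,i=10
  .###.|.  b14=0 t=4,i=0
  .##.#|.  b13=0 t=3,i=2
  .##..|#  b12=1 t=0,i=4
  .#.##|#  b11=1 t=0,i=8
  .#.#.|.  b10=0 t=6,i=10
  .#..#|#  b9=1 t=8,i=11
  .#...|#  b8=1 t=4,i=4
  ..###|.  b7=0 t=1,i=1
  ..##.|#  b6=1 t=0,i=3
  ..#.#|#  b5=1 t=0,i=7
  ..#..|.  b4=0 t=7,i=0
  ...##|#  b3=1 t=1,i=0
  ...#.|#  b2=1 t=2,i=5
  ....#|#  b1=1 t=1,i=11
  .....|.  b0=0 t=2,i=3
  bits 00001111000010010001101101101110 = 252255086

252255086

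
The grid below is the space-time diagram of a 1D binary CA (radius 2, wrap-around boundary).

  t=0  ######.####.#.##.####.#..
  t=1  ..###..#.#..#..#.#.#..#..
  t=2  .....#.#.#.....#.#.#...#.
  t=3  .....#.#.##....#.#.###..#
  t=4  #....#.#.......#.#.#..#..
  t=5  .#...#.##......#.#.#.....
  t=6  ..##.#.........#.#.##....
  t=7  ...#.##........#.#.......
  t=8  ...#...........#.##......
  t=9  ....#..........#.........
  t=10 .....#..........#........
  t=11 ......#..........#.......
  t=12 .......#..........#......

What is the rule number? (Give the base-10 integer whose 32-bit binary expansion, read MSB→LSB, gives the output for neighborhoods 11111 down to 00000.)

3266453792

  #####|#  b31=1 t=0,i=2
  ####.|#  b30=1 t=0,i=4
  ###.#|.  b29=0 t=0,i=5
  ###..|.  b28=0 t=1,i=4
  ##.##|.  b27=0 t=0,i=6
  ##.#.|.  b26=0 t=0,i=11
  ##..#|#  b25=1 t=1,i=5
  ##...|.  b24=0 t=3,i=11
  #.###|#  b23=1 t=0,i=7
  #.##.|.  b22=0 t=0,i=14
  #.#.#|#  b21=1 t=0,i=12
  #.#..|#  b20=1 t=0,i=22
  #..##|.  b19=0 t=0,i=24
  #..#.|.  b18=0 t=1,i=6
  #...#|#  b17=1 t=2,i=21
  #....|.  b16=0 t=1,i=24
  .####|.  b15=0 t=0,i=1
  .###.|.  b14=0 t=1,i=3
  .##.#|#  b13=1 t=0,i=15
  .##..|.  b12=0 t=3,i=10
  .#.##|.  b11=0 t=0,i=13
  .#.#.|.  b10=0 t=1,i=8
  .#..#|.  b9=0 t=0,i=23
  .#...|#  b8=1 t=1,i=23
  ..###|.  b7=0 t=0,i=0
  ..##.|.  b6=0 t=6,i=2
  ..#.#|#  b5=1 t=1,i=7
  ..#..|.  b4=0 t=1,i=12
  ...##|.  b3=0 t=1,i=1
  ...#.|.  b2=0 t=2,i=4
  ....#|.  b1=0 t=1,i=0
  .....|.  b0=0 t=2,i=1
  bits 11000010101100100010000100100000 = 3266453792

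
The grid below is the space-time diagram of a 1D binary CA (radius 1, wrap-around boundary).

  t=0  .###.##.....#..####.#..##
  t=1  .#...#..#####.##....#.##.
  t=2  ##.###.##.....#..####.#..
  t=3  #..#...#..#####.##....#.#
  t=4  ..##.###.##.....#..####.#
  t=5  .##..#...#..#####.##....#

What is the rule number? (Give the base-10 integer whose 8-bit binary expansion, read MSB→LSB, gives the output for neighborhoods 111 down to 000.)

15

  ### -> .   bit 7 = 0  t=0,i=2
  ##. -> .   bit 6 = 0  t=0,i=3
  #.# -> .   bit 5 = 0  t=0,i=0
  #.. -> .   bit 4 = 0  t=0,i=7
  .## -> #   bit 3 = 1  t=0,i=1
  .#. -> #   bit 2 = 1  t=0,i=12
  ..# -> #   bit 1 = 1  t=0,i=11
  ... -> #   bit 0 = 1  t=0,i=8
  bits 00001111 = 15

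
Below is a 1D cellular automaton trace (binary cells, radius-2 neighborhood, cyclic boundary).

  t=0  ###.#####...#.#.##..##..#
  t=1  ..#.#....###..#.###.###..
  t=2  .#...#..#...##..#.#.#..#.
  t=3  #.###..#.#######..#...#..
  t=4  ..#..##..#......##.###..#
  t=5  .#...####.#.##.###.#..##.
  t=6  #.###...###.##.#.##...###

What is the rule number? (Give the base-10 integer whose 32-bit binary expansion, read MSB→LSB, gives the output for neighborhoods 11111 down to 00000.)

669397325

  [31] ##### => .  t=0,i=6
  [30] ####. => .  t=0,i=1
  [29] ###.# => #  t=0,i=2
  [28] ###.. => .  t=0,i=8
  [27] ##.## => .  t=0,i=3
  [26] ##.#. => #  t=5,i=9
  [25] ##..# => #  t=0,i=18
  [24] ##... => #  t=0,i=9
  [23] #.### => #  t=0,i=4
  [22] #.##. => #  t=0,i=16
  [21] #.#.# => #  t=0,i=14
  [20] #.#.. => .  t=1,i=4
  [19] #..## => .  t=0,i=19
  [18] #..#. => #  t=1,i=13
  [17] #...# => #  t=0,i=10
  [16] #.... => .  t=1,i=6
  [15] .#### => .  t=0,i=0
  [14] .###. => .  t=1,i=10
  [13] .##.# => #  t=4,i=17
  [12] .##.. => #  t=0,i=17
  [11] .#.## => .  t=0,i=15
  [10] .#.#. => .  t=0,i=13
  [9] .#..# => .  t=2,i=6
  [8] .#... => #  t=1,i=5
  [7] ..### => .  t=0,i=24
  [6] ..##. => #  t=0,i=20
  [5] ..#.# => .  t=0,i=12
  [4] ..#.. => .  t=2,i=1
  [3] ...## => #  t=1,i=8
  [2] ...#. => #  t=0,i=11
  [1] ....# => .  t=1,i=0
  [0] ..... => #  t=4,i=12
  bits 00100111111001100011000101001101 = 669397325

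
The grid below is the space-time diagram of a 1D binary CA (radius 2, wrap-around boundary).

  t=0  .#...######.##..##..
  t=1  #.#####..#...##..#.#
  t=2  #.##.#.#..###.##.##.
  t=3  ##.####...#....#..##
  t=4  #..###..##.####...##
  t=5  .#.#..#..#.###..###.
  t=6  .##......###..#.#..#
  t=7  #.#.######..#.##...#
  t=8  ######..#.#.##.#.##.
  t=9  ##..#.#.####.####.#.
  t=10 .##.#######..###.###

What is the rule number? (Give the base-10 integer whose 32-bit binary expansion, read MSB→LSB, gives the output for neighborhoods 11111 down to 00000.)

  nb #####: next=.  (t=0,i=7, bit31=0)
  nb ####.: next=#  (t=0,i=9, bit30=1)
  nb ###.#: next=.  (t=0,i=10, bit29=0)
  nb ###..: next=.  (t=1,i=6, bit28=0)
  nb ##.##: next=.  (t=0,i=11, bit27=0)
  nb ##.#.: next=#  (t=2,i=4, bit26=1)
  nb ##..#: next=#  (t=0,i=14, bit25=1)
  nb ##...: next=.  (t=0,i=18, bit24=0)
  nb #.###: next=#  (t=1,i=2, bit23=1)
  nb #.##.: next=.  (t=0,i=12, bit22=0)
  nb #.#.#: next=#  (t=2,i=0, bit21=1)
  nb #.#..: next=.  (t=2,i=7, bit20=0)
  nb #..##: next=.  (t=0,i=15, bit19=0)
  nb #..#.: next=.  (t=1,i=8, bit18=0)
  nb #...#: next=#  (t=0,i=3, bit17=1)
  nb #....: next=#  (t=3,i=12, bit16=1)
  nb .####: next=#  (t=0,i=6, bit15=1)
  nb .###.: next=.  (t=2,i=11, bit14=0)
  nb .##.#: next=#  (t=1,i=0, bit13=1)
  nb .##..: next=#  (t=0,i=13, bit12=1)
  nb .#.##: next=#  (t=1,i=18, bit11=1)
  nb .#.#.: next=#  (t=2,i=6, bit10=1)
  nb .#..#: next=.  (t=2,i=8, bit9=0)
  nb .#...: next=#  (t=0,i=2, bit8=1)
  nb ..###: next=#  (t=0,i=5, bit7=1)
  nb ..##.: next=.  (t=0,i=16, bit6=0)
  nb ..#.#: next=#  (t=1,i=17, bit5=1)
  nb ..#..: next=.  (t=0,i=1, bit4=0)
  nb ...##: next=#  (t=0,i=4, bit3=1)
  nb ...#.: next=#  (t=0,i=0, bit2=1)
  nb ....#: next=#  (t=3,i=13, bit1=1)
  nb .....: next=#  (t=6,i=5, bit0=1)
  bits 01000110101000111011110110101111 = 1185136047

1185136047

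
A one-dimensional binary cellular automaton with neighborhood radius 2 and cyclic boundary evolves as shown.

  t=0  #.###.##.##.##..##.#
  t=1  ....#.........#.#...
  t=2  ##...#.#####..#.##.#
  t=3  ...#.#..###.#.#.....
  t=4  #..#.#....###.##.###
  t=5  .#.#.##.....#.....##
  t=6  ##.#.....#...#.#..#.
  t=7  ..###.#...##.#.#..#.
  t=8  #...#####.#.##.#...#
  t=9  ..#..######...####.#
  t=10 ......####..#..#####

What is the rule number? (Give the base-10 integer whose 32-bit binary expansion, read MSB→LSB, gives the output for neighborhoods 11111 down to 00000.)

3862069601

  #####|#  b31=1 t=2,i=9
  ####.|#  b30=1 t=2,i=10
  ###.#|#  b29=1 t=0,i=4
  ###..|.  b28=0 t=2,i=1
  ##.##|.  b27=0 t=0,i=1
  ##.#.|#  b26=1 t=3,i=11
  ##..#|#  b25=1 t=0,i=14
  ##...|.  b24=0 t=2,i=2
  #.###|.  b23=0 t=0,i=2
  #.##.|.  b22=0 t=0,i=6
  #.#.#|#  b21=1 t=3,i=12
  #.#..|#  b20=1 t=1,i=16
  #..##|.  b19=0 t=0,i=15
  #..#.|.  b18=0 t=2,i=13
  #...#|#  b17=1 t=2,i=3
  #....|.  b16=0 t=1,i=6
  .####|#  b15=1 t=2,i=8
  .###.|.  b14=0 t=0,i=3
  .##.#|.  b13=0 t=0,i=0
  .##..|.  b12=0 t=0,i=13
  .#.##|.  b11=0 t=2,i=6
  .#.#.|.  b10=0 t=1,i=15
  .#..#|.  b9=0 t=3,i=6
  .#...|#  b8=1 t=1,i=5
  ..###|.  b7=0 t=3,i=8
  ..##.|#  b6=1 t=0,i=16
  ..#.#|#  b5=1 t=1,i=14
  ..#..|.  b4=0 t=1,i=4
  ...##|.  b3=0 t=4,i=9
  ...#.|.  b2=0 t=1,i=3
  ....#|.  b1=0 t=1,i=2
  .....|#  b0=1 t=1,i=0
  bits 11100110001100101000000101100001 = 3862069601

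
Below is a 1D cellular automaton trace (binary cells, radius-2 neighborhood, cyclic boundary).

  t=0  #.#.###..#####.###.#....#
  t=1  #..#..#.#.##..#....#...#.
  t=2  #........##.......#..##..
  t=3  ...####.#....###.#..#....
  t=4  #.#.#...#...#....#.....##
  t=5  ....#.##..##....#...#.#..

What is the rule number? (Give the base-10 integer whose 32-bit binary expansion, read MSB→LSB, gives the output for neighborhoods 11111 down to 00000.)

2556078093

  [31] ##### => #  t=0,i=11
  [30] ####. => .  t=0,i=12
  [29] ###.# => .  t=0,i=13
  [28] ###.. => #  t=0,i=6
  [27] ##.## => #  t=0,i=14
  [26] ##.#. => .  t=0,i=1
  [25] ##..# => .  t=0,i=7
  [24] ##... => .  t=2,i=11
  [23] #.### => .  t=0,i=4
  [22] #.##. => #  t=1,i=10
  [21] #.#.# => .  t=0,i=2
  [20] #.#.. => #  t=0,i=19
  [19] #..## => #  t=0,i=8
  [18] #..#. => .  t=1,i=2
  [17] #...# => #  t=1,i=21
  [16] #.... => .  t=0,i=21
  [15] .#### => #  t=0,i=10
  [14] .###. => .  t=0,i=5
  [13] .##.# => #  t=0,i=0
  [12] .##.. => .  t=1,i=11
  [11] .#.## => #  t=0,i=3
  [10] .#.#. => .  t=1,i=7
  [9] .#..# => .  t=1,i=1
  [8] .#... => .  t=0,i=20
  [7] ..### => .  t=0,i=9
  [6] ..##. => .  t=0,i=24
  [5] ..#.# => .  t=1,i=6
  [4] ..#.. => .  t=1,i=3
  [3] ...## => #  t=0,i=23
  [2] ...#. => #  t=1,i=18
  [1] ....# => .  t=0,i=22
  [0] ..... => #  t=2,i=3
  bits 10011000010110101010100000001101 = 2556078093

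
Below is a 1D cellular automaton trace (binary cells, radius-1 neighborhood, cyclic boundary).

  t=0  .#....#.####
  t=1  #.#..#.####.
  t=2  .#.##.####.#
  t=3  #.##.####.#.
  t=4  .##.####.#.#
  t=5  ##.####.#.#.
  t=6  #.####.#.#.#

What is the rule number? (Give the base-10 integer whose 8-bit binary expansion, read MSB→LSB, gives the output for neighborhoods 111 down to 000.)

  ### -> #   bit 7 = 1  t=0,i=9
  ##. -> .   bit 6 = 0  t=0,i=11
  #.# -> #   bit 5 = 1  t=0,i=0
  #.. -> #   bit 4 = 1  t=0,i=2
  .## -> #   bit 3 = 1  t=0,i=8
  .#. -> .   bit 2 = 0  t=0,i=1
  ..# -> #   bit 1 = 1  t=0,i=5
  ... -> .   bit 0 = 0  t=0,i=3
  bits 10111010 = 186

186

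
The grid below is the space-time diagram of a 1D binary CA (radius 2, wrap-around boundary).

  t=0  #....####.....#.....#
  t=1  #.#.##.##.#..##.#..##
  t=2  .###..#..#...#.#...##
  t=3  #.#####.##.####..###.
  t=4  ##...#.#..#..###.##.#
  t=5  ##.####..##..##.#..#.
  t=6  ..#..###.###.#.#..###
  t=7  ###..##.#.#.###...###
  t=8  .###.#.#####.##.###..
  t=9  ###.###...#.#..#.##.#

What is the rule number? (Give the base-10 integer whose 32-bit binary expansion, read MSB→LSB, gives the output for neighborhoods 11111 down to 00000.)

1579638012

  nb #####: next=.  (t=3,i=4, bit31=0)
  nb ####.: next=#  (t=0,i=7, bit30=1)
  nb ###.#: next=.  (t=1,i=0, bit29=0)
  nb ###..: next=#  (t=0,i=8, bit28=1)
  nb ##.##: next=#  (t=1,i=6, bit27=1)
  nb ##.#.: next=#  (t=1,i=1, bit26=1)
  nb ##..#: next=#  (t=2,i=4, bit25=1)
  nb ##...: next=.  (t=0,i=1, bit24=0)
  nb #.###: next=.  (t=2,i=1, bit23=0)
  nb #.##.: next=.  (t=1,i=4, bit22=0)
  nb #.#.#: next=#  (t=1,i=2, bit21=1)
  nb #.#..: next=.  (t=1,i=10, bit20=0)
  nb #..##: next=.  (t=1,i=12, bit19=0)
  nb #..#.: next=#  (t=2,i=5, bit18=1)
  nb #...#: next=#  (t=2,i=11, bit17=1)
  nb #....: next=#  (t=0,i=2, bit16=1)
  nb .####: next=.  (t=0,i=6, bit15=0)
  nb .###.: next=#  (t=1,i=20, bit14=1)
  nb .##.#: next=.  (t=1,i=5, bit13=0)
  nb .##..: next=#  (t=0,i=0, bit12=1)
  nb .#.##: next=#  (t=1,i=3, bit11=1)
  nb .#.#.: next=#  (t=2,i=14, bit10=1)
  nb .#..#: next=.  (t=1,i=11, bit9=0)
  nb .#...: next=.  (t=0,i=15, bit8=0)
  nb ..###: next=#  (t=0,i=5, bit7=1)
  nb ..##.: next=#  (t=0,i=20, bit6=1)
  nb ..#.#: next=#  (t=2,i=13, bit5=1)
  nb ..#..: next=#  (t=0,i=14, bit4=1)
  nb ...##: next=#  (t=0,i=4, bit3=1)
  nb ...#.: next=#  (t=0,i=13, bit2=1)
  nb ....#: next=.  (t=0,i=3, bit1=0)
  nb .....: next=.  (t=0,i=11, bit0=0)
  bits 01011110001001110101110011111100 = 1579638012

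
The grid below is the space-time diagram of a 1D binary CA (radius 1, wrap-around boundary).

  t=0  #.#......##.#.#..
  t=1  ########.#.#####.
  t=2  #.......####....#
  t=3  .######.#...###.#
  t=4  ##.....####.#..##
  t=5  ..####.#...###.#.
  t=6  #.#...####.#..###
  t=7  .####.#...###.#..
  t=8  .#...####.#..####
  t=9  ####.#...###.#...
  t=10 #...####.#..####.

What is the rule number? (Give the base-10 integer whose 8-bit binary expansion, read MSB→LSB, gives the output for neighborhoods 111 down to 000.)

  [7] ### => .  t=1,i=1
  [6] ##. => .  t=0,i=10
  [5] #.# => #  t=0,i=1
  [4] #.. => #  t=0,i=3
  [3] .## => #  t=0,i=9
  [2] .#. => #  t=0,i=0
  [1] ..# => .  t=0,i=8
  [0] ... => #  t=0,i=4
  bits 00111101 = 61

61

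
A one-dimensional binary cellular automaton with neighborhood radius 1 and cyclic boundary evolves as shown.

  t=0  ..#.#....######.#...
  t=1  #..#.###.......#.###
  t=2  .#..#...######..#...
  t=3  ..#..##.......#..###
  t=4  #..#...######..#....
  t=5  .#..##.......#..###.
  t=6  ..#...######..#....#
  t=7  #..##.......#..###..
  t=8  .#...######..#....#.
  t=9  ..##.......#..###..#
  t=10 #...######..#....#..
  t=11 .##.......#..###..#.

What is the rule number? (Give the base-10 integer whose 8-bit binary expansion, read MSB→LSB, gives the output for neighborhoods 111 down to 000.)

49

  ### -> .   bit 7 = 0  t=0,i=10
  ##. -> .   bit 6 = 0  t=0,i=14
  #.# -> #   bit 5 = 1  t=0,i=3
  #.. -> #   bit 4 = 1  t=0,i=5
  .## -> .   bit 3 = 0  t=0,i=9
  .#. -> .   bit 2 = 0  t=0,i=2
  ..# -> .   bit 1 = 0  t=0,i=1
  ... -> #   bit 0 = 1  t=0,i=0
  bits 00110001 = 49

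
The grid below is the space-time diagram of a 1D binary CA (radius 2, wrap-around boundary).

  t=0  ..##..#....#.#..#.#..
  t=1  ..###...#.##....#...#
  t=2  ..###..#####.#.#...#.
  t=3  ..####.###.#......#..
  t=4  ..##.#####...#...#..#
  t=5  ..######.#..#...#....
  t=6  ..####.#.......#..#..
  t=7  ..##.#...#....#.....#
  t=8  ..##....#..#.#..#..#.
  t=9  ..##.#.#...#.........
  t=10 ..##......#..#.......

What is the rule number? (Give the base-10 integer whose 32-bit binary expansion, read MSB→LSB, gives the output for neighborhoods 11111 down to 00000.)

3133274340

  #####|#  b31=1 t=2,i=9
  ####.|.  b30=0 t=2,i=10
  ###.#|#  b29=1 t=2,i=11
  ###..|#  b28=1 t=1,i=4
  ##.##|#  b27=1 t=3,i=6
  ##.#.|.  b26=0 t=2,i=12
  ##..#|#  b25=1 t=0,i=4
  ##...|.  b24=0 t=1,i=5
  #.###|#  b23=1 t=3,i=7
  #.##.|#  b22=1 t=1,i=10
  #.#.#|.  b21=0 t=2,i=13
  #.#..|.  b20=0 t=0,i=13
  #..##|.  b19=0 t=1,i=1
  #..#.|.  b18=0 t=0,i=5
  #...#|.  b17=0 t=1,i=6
  #....|#  b16=1 t=0,i=8
  .####|#  b15=1 t=2,i=8
  .###.|#  b14=1 t=1,i=3
  .##.#|#  b13=1 t=4,i=3
  .##..|#  b12=1 t=0,i=3
  .#.##|#  b11=1 t=1,i=9
  .#.#.|.  b10=0 t=0,i=12
  .#..#|.  b9=0 t=0,i=14
  .#...|.  b8=0 t=0,i=7
  ..###|#  b7=1 t=1,i=2
  ..##.|#  b6=1 t=0,i=2
  ..#.#|#  b5=1 t=0,i=11
  ..#..|.  b4=0 t=0,i=6
  ...##|.  b3=0 t=0,i=1
  ...#.|#  b2=1 t=0,i=10
  ....#|.  b1=0 t=0,i=0
  .....|.  b0=0 t=3,i=14
  bits 10111010110000011111100011100100 = 3133274340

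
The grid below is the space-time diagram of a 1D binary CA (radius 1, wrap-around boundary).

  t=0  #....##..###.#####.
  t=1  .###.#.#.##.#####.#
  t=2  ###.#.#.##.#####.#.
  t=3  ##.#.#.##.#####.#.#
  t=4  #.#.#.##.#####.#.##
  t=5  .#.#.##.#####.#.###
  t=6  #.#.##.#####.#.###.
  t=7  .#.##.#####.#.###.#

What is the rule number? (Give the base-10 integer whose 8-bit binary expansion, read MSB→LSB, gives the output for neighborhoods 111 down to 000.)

  ###|#  b7=1 t=0,i=10
  ##.|.  b6=0 t=0,i=6
  #.#|#  b5=1 t=0,i=12
  #..|#  b4=1 t=0,i=1
  .##|#  b3=1 t=0,i=5
  .#.|.  b2=0 t=0,i=0
  ..#|.  b1=0 t=0,i=4
  ...|#  b0=1 t=0,i=2
  bits 10111001 = 185

185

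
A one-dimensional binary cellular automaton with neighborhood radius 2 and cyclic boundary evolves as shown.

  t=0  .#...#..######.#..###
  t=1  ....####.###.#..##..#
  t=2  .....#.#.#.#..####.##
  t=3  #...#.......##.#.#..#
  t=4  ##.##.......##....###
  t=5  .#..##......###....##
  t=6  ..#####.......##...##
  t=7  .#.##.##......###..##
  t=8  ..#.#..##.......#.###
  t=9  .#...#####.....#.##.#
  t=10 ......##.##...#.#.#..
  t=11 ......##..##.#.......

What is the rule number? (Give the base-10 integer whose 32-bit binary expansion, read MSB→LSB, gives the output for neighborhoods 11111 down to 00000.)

2978789972

  ##### -> #   bit 31 = 1  t=0,i=10
  ####. -> .   bit 30 = 0  t=0,i=12
  ###.# -> #   bit 29 = 1  t=0,i=13
  ###.. -> #   bit 28 = 1  t=5,i=14
  ##.## -> .   bit 27 = 0  t=1,i=8
  ##.#. -> .   bit 26 = 0  t=0,i=0
  ##..# -> .   bit 25 = 0  t=1,i=18
  ##... -> #   bit 24 = 1  t=2,i=0
  #.### -> #   bit 23 = 1  t=1,i=9
  #.##. -> .   bit 22 = 0  t=2,i=19
  #.#.# -> .   bit 21 = 0  t=2,i=7
  #.#.. -> .   bit 20 = 0  t=0,i=1
  #..## -> #   bit 19 = 1  t=0,i=7
  #..#. -> #   bit 18 = 1  t=1,i=19
  #...# -> .   bit 17 = 0  t=0,i=3
  #.... -> .   bit 16 = 0  t=1,i=1
  .#### -> #   bit 15 = 1  t=0,i=9
  .###. -> .   bit 14 = 0  t=0,i=19
  .##.# -> #   bit 13 = 1  t=3,i=13
  .##.. -> #   bit 12 = 1  t=1,i=17
  .#.## -> #   bit 11 = 1  t=7,i=2
  .#.#. -> .   bit 10 = 0  t=2,i=6
  .#..# -> #   bit 9 = 1  t=0,i=6
  .#... -> .   bit 8 = 0  t=0,i=2
  ..### -> .   bit 7 = 0  t=0,i=8
  ..##. -> #   bit 6 = 1  t=1,i=16
  ..#.# -> .   bit 5 = 0  t=2,i=5
  ..#.. -> #   bit 4 = 1  t=0,i=5
  ...## -> .   bit 3 = 0  t=1,i=3
  ...#. -> #   bit 2 = 1  t=0,i=4
  ....# -> .   bit 1 = 0  t=1,i=2
  ..... -> .   bit 0 = 0  t=2,i=2
  bits 10110001100011001011101001010100 = 2978789972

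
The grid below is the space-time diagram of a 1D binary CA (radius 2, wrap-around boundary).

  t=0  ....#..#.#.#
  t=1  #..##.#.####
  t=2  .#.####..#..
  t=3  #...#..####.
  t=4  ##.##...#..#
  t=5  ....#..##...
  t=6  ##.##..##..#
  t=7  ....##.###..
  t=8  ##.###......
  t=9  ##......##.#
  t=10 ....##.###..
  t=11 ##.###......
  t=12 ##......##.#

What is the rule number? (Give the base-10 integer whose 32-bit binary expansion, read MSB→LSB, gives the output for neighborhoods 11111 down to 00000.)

  nb #####: next=.  (t=1,i=10, bit31=0)
  nb ####.: next=.  (t=1,i=11, bit30=0)
  nb ###.#: next=.  (t=3,i=10, bit29=0)
  nb ###..: next=.  (t=1,i=0, bit28=0)
  nb ##.##: next=.  (t=4,i=2, bit27=0)
  nb ##.#.: next=#  (t=1,i=5, bit26=1)
  nb ##..#: next=#  (t=1,i=1, bit25=1)
  nb ##...: next=.  (t=4,i=5, bit24=0)
  nb #.###: next=.  (t=1,i=8, bit23=0)
  nb #.##.: next=.  (t=4,i=3, bit22=0)
  nb #.#.#: next=#  (t=0,i=9, bit21=1)
  nb #.#..: next=#  (t=0,i=11, bit20=1)
  nb #..##: next=.  (t=1,i=2, bit19=0)
  nb #..#.: next=#  (t=0,i=6, bit18=1)
  nb #...#: next=.  (t=2,i=11, bit17=0)
  nb #....: next=.  (t=0,i=1, bit16=0)
  nb .####: next=#  (t=1,i=9, bit15=1)
  nb .###.: next=.  (t=4,i=0, bit14=0)
  nb .##.#: next=#  (t=1,i=4, bit13=1)
  nb .##..: next=#  (t=4,i=4, bit12=1)
  nb .#.##: next=.  (t=1,i=7, bit11=0)
  nb .#.#.: next=#  (t=0,i=8, bit10=1)
  nb .#..#: next=.  (t=0,i=5, bit9=0)
  nb .#...: next=#  (t=0,i=0, bit8=1)
  nb ..###: next=.  (t=3,i=7, bit7=0)
  nb ..##.: next=#  (t=1,i=3, bit6=1)
  nb ..#.#: next=.  (t=0,i=7, bit5=0)
  nb ..#..: next=#  (t=0,i=4, bit4=1)
  nb ...##: next=#  (t=7,i=3, bit3=1)
  nb ...#.: next=#  (t=0,i=3, bit2=1)
  nb ....#: next=.  (t=0,i=2, bit1=0)
  nb .....: next=#  (t=5,i=0, bit0=1)
  bits 00000110001101001011010101011101 = 104117597

104117597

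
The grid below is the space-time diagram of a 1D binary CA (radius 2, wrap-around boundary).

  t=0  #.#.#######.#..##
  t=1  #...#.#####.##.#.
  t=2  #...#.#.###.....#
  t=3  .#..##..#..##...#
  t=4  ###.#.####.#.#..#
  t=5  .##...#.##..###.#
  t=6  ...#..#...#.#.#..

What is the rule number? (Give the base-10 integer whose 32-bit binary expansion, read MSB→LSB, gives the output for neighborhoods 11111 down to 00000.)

  ##### -> #   bit 31 = 1  t=0,i=6
  ####. -> #   bit 30 = 1  t=0,i=9
  ###.# -> #   bit 29 = 1  t=0,i=0
  ###.. -> .   bit 28 = 0  t=2,i=10
  ##.## -> .   bit 27 = 0  t=1,i=11
  ##.#. -> .   bit 26 = 0  t=0,i=1
  ##..# -> #   bit 25 = 1  t=3,i=6
  ##... -> #   bit 24 = 1  t=2,i=1
  #.### -> #   bit 23 = 1  t=0,i=4
  #.##. -> .   bit 22 = 0  t=1,i=12
  #.#.# -> .   bit 21 = 0  t=0,i=2
  #.#.. -> #   bit 20 = 1  t=0,i=12
  #..## -> .   bit 19 = 0  t=0,i=14
  #..#. -> #   bit 18 = 1  t=3,i=7
  #...# -> .   bit 17 = 0  t=1,i=2
  #.... -> #   bit 16 = 1  t=2,i=12
  .#### -> .   bit 15 = 0  t=0,i=5
  .###. -> .   bit 14 = 0  t=0,i=16
  .##.# -> .   bit 13 = 0  t=1,i=13
  .##.. -> .   bit 12 = 0  t=2,i=0
  .#.## -> .   bit 11 = 0  t=0,i=3
  .#.#. -> #   bit 10 = 1  t=1,i=16
  .#..# -> #   bit 9 = 1  t=0,i=13
  .#... -> .   bit 8 = 0  t=1,i=1
  ..### -> #   bit 7 = 1  t=0,i=15
  ..##. -> #   bit 6 = 1  t=2,i=16
  ..#.# -> #   bit 5 = 1  t=1,i=4
  ..#.. -> #   bit 4 = 1  t=3,i=8
  ...## -> .   bit 3 = 0  t=2,i=15
  ...#. -> .   bit 2 = 0  t=1,i=3
  ....# -> .   bit 1 = 0  t=2,i=14
  ..... -> .   bit 0 = 0  t=2,i=13
  bits 11100011100101010000011011110000 = 3818194672

3818194672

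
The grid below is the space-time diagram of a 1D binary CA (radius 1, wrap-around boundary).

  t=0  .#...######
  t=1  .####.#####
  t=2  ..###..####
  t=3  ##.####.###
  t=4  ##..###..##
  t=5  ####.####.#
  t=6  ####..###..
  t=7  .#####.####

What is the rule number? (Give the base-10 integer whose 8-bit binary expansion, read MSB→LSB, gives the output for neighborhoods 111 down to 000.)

215

  [7] ### => #  t=0,i=6
  [6] ##. => #  t=0,i=10
  [5] #.# => .  t=0,i=0
  [4] #.. => #  t=0,i=2
  [3] .## => .  t=0,i=5
  [2] .#. => #  t=0,i=1
  [1] ..# => #  t=0,i=4
  [0] ... => #  t=0,i=3
  bits 11010111 = 215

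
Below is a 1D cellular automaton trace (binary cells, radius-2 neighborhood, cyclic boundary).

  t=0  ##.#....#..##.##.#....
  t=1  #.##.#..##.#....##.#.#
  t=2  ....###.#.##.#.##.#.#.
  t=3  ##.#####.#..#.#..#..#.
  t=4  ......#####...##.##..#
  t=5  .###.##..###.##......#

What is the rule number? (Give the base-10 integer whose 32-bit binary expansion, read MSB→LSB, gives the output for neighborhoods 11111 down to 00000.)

  nb #####: next=.  (t=3,i=5, bit31=0)
  nb ####.: next=#  (t=3,i=6, bit30=1)
  nb ###.#: next=#  (t=2,i=6, bit29=1)
  nb ###..: next=#  (t=4,i=10, bit28=1)
  nb ##.##: next=.  (t=0,i=13, bit27=0)
  nb ##.#.: next=#  (t=0,i=2, bit26=1)
  nb ##..#: next=.  (t=4,i=19, bit25=0)
  nb ##...: next=#  (t=4,i=11, bit24=1)
  nb #.###: next=.  (t=3,i=3, bit23=0)
  nb #.##.: next=.  (t=0,i=14, bit22=0)
  nb #.#.#: next=.  (t=1,i=19, bit21=0)
  nb #.#..: next=#  (t=0,i=3, bit20=1)
  nb #..##: next=.  (t=0,i=10, bit19=0)
  nb #..#.: next=.  (t=3,i=11, bit18=0)
  nb #...#: next=.  (t=4,i=12, bit17=0)
  nb #....: next=#  (t=0,i=5, bit16=1)
  nb .####: next=.  (t=3,i=4, bit15=0)
  nb .###.: next=#  (t=2,i=5, bit14=1)
  nb .##.#: next=.  (t=0,i=1, bit13=0)
  nb .##..: next=.  (t=4,i=18, bit12=0)
  nb .#.##: next=#  (t=1,i=20, bit11=1)
  nb .#.#.: next=.  (t=2,i=19, bit10=0)
  nb .#..#: next=#  (t=0,i=9, bit9=1)
  nb .#...: next=.  (t=0,i=4, bit8=0)
  nb ..###: next=#  (t=2,i=4, bit7=1)
  nb ..##.: next=#  (t=0,i=0, bit6=1)
  nb ..#.#: next=.  (t=3,i=12, bit5=0)
  nb ..#..: next=#  (t=0,i=8, bit4=1)
  nb ...##: next=#  (t=0,i=21, bit3=1)
  nb ...#.: next=.  (t=0,i=7, bit2=0)
  nb ....#: next=.  (t=0,i=6, bit1=0)
  nb .....: next=#  (t=2,i=1, bit0=1)
  bits 01110101000100010100101011011001 = 1964067545

1964067545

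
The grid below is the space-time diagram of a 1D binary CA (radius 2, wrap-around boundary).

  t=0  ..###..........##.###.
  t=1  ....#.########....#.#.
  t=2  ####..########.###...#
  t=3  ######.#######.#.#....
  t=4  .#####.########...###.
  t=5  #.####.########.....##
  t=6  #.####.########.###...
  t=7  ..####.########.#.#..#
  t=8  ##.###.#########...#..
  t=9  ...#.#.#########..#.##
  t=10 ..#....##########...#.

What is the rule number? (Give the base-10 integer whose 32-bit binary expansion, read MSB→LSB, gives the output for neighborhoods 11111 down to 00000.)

  #####|#  b31=1 t=1,i=8
  ####.|#  b30=1 t=1,i=12
  ###.#|#  b29=1 t=2,i=13
  ###..|#  b28=1 t=0,i=4
  ##.##|.  b27=0 t=0,i=17
  ##.#.|#  b26=1 t=3,i=14
  ##..#|#  b25=1 t=2,i=4
  ##...|.  b24=0 t=0,i=5
  #.###|#  b23=1 t=0,i=18
  #.##.|#  b22=1 t=9,i=20
  #.#.#|.  b21=0 t=3,i=15
  #.#..|.  b20=0 t=1,i=20
  #..##|#  b19=1 t=2,i=5
  #..#.|.  b18=0 t=7,i=20
  #...#|.  b17=0 t=0,i=0
  #....|#  b16=1 t=0,i=6
  .####|#  b15=1 t=1,i=7
  .###.|.  b14=0 t=0,i=3
  .##.#|.  b13=0 t=0,i=16
  .##..|.  b12=0 t=9,i=21
  .#.##|.  b11=0 t=1,i=5
  .#.#.|.  b10=0 t=1,i=19
  .#..#|#  b9=1 t=7,i=0
  .#...|#  b8=1 t=1,i=21
  ..###|.  b7=0 t=0,i=2
  ..##.|.  b6=0 t=0,i=15
  ..#.#|.  b5=0 t=1,i=4
  ..#..|.  b4=0 t=7,i=21
  ...##|.  b3=0 t=0,i=1
  ...#.|#  b2=1 t=1,i=3
  ....#|#  b1=1 t=0,i=13
  .....|#  b0=1 t=0,i=7
  bits 11110110110010011000001100000111 = 4140401415

4140401415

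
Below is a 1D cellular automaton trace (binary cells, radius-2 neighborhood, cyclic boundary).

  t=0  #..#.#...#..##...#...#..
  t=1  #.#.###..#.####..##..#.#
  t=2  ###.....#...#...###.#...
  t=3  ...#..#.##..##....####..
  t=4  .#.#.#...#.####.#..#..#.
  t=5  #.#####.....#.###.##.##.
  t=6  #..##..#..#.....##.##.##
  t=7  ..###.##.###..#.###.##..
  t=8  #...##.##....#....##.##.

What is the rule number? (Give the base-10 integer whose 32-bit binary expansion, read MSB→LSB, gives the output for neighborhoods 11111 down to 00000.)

2906436946

  #####|#  b31=1 t=5,i=4
  ####.|.  b30=0 t=1,i=13
  ###.#|#  b29=1 t=2,i=18
  ###..|.  b28=0 t=1,i=6
  ##.##|#  b27=1 t=5,i=17
  ##.#.|#  b26=1 t=1,i=1
  ##..#|.  b25=0 t=1,i=7
  ##...|#  b24=1 t=0,i=14
  #.###|.  b23=0 t=1,i=4
  #.##.|.  b22=0 t=1,i=23
  #.#.#|#  b21=1 t=1,i=2
  #.#..|#  b20=1 t=0,i=5
  #..##|#  b19=1 t=0,i=11
  #..#.|#  b18=1 t=0,i=2
  #...#|.  b17=0 t=0,i=7
  #....|.  b16=0 t=2,i=4
  .####|#  b15=1 t=1,i=12
  .###.|.  b14=0 t=1,i=5
  .##.#|#  b13=1 t=1,i=0
  .##..|#  b12=1 t=0,i=13
  .#.##|.  b11=0 t=1,i=3
  .#.#.|#  b10=1 t=0,i=4
  .#..#|.  b9=0 t=0,i=1
  .#...|#  b8=1 t=0,i=6
  ..###|.  b7=0 t=2,i=0
  ..##.|#  b6=1 t=0,i=12
  ..#.#|.  b5=0 t=0,i=3
  ..#..|#  b4=1 t=0,i=0
  ...##|.  b3=0 t=2,i=15
  ...#.|.  b2=0 t=0,i=8
  ....#|#  b1=1 t=2,i=6
  .....|.  b0=0 t=2,i=5
  bits 10101101001111001011010101010010 = 2906436946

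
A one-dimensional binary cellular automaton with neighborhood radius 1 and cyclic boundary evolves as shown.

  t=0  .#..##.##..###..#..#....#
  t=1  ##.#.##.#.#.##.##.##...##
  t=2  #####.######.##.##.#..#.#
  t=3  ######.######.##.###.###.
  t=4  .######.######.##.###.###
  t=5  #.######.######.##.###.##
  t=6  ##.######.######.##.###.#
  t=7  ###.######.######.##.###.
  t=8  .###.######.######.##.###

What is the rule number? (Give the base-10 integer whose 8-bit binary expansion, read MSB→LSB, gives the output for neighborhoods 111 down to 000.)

  ###|#  b7=1 t=0,i=12
  ##.|#  b6=1 t=0,i=5
  #.#|#  b5=1 t=0,i=0
  #..|.  b4=0 t=0,i=2
  .##|.  b3=0 t=0,i=4
  .#.|#  b2=1 t=0,i=1
  ..#|#  b1=1 t=0,i=3
  ...|.  b0=0 t=0,i=21
  bits 11100110 = 230

230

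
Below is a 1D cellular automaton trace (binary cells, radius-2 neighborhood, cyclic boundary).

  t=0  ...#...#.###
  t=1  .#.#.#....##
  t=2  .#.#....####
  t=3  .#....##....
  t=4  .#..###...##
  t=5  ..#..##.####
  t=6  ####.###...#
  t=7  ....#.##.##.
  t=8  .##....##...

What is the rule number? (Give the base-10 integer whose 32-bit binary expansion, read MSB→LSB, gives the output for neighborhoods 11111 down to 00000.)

438723163

  nb #####: next=.  (t=6,i=1, bit31=0)
  nb ####.: next=.  (t=2,i=10, bit30=0)
  nb ###.#: next=.  (t=2,i=11, bit29=0)
  nb ###..: next=#  (t=0,i=11, bit28=1)
  nb ##.##: next=#  (t=5,i=7, bit27=1)
  nb ##.#.: next=.  (t=1,i=0, bit26=0)
  nb ##..#: next=#  (t=5,i=0, bit25=1)
  nb ##...: next=.  (t=0,i=0, bit24=0)
  nb #.###: next=.  (t=0,i=9, bit23=0)
  nb #.##.: next=.  (t=7,i=6, bit22=0)
  nb #.#.#: next=#  (t=1,i=1, bit21=1)
  nb #.#..: next=.  (t=1,i=5, bit20=0)
  nb #..##: next=.  (t=4,i=3, bit19=0)
  nb #..#.: next=#  (t=5,i=1, bit18=1)
  nb #...#: next=#  (t=0,i=1, bit17=1)
  nb #....: next=.  (t=1,i=7, bit16=0)
  nb .####: next=.  (t=2,i=9, bit15=0)
  nb .###.: next=#  (t=0,i=10, bit14=1)
  nb .##.#: next=#  (t=1,i=11, bit13=1)
  nb .##..: next=.  (t=3,i=7, bit12=0)
  nb .#.##: next=.  (t=0,i=8, bit11=0)
  nb .#.#.: next=.  (t=1,i=2, bit10=0)
  nb .#..#: next=#  (t=4,i=2, bit9=1)
  nb .#...: next=.  (t=0,i=4, bit8=0)
  nb ..###: next=.  (t=2,i=8, bit7=0)
  nb ..##.: next=#  (t=1,i=10, bit6=1)
  nb ..#.#: next=.  (t=0,i=7, bit5=0)
  nb ..#..: next=#  (t=0,i=3, bit4=1)
  nb ...##: next=#  (t=1,i=9, bit3=1)
  nb ...#.: next=.  (t=0,i=2, bit2=0)
  nb ....#: next=#  (t=1,i=8, bit1=1)
  nb .....: next=#  (t=3,i=10, bit0=1)
  bits 00011010001001100110001001011011 = 438723163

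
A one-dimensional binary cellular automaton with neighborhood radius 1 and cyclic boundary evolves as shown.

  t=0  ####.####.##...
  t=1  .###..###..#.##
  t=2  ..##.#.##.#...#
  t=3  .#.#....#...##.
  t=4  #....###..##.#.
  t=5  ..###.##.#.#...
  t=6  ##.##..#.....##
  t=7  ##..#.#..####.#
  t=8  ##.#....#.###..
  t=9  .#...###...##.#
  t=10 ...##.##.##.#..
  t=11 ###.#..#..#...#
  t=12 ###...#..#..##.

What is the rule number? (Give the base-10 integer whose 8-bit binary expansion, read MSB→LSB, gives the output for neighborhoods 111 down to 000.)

195

  ###|#  b7=1 t=0,i=1
  ##.|#  b6=1 t=0,i=3
  #.#|.  b5=0 t=0,i=4
  #..|.  b4=0 t=0,i=12
  .##|.  b3=0 t=0,i=0
  .#.|.  b2=0 t=1,i=11
  ..#|#  b1=1 t=0,i=14
  ...|#  b0=1 t=0,i=13
  bits 11000011 = 195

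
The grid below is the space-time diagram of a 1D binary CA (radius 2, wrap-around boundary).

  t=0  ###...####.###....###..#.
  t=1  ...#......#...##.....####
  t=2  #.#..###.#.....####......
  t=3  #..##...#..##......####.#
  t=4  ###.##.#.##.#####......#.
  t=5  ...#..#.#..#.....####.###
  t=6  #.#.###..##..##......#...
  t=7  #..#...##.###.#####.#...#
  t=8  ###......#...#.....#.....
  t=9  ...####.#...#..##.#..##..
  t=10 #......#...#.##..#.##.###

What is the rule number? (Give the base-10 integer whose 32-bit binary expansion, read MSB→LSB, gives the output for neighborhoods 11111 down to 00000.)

  nb #####: next=.  (t=4,i=14, bit31=0)
  nb ####.: next=.  (t=0,i=8, bit30=0)
  nb ###.#: next=.  (t=0,i=9, bit29=0)
  nb ###..: next=.  (t=0,i=2, bit28=0)
  nb ##.##: next=#  (t=0,i=10, bit27=1)
  nb ##.#.: next=#  (t=2,i=8, bit26=1)
  nb ##..#: next=#  (t=0,i=21, bit25=1)
  nb ##...: next=#  (t=0,i=3, bit24=1)
  nb #.###: next=.  (t=0,i=0, bit23=0)
  nb #.##.: next=.  (t=3,i=24, bit22=0)
  nb #.#.#: next=.  (t=4,i=7, bit21=0)
  nb #.#..: next=.  (t=2,i=2, bit20=0)
  nb #..##: next=#  (t=2,i=4, bit19=1)
  nb #..#.: next=#  (t=0,i=22, bit18=1)
  nb #...#: next=.  (t=0,i=4, bit17=0)
  nb #....: next=#  (t=0,i=15, bit16=1)
  nb .####: next=.  (t=0,i=7, bit15=0)
  nb .###.: next=.  (t=0,i=1, bit14=0)
  nb .##.#: next=.  (t=4,i=5, bit13=0)
  nb .##..: next=#  (t=1,i=15, bit12=1)
  nb .#.##: next=#  (t=0,i=24, bit11=1)
  nb .#.#.: next=.  (t=2,i=1, bit10=0)
  nb .#..#: next=#  (t=2,i=3, bit9=1)
  nb .#...: next=.  (t=1,i=4, bit8=0)
  nb ..###: next=.  (t=0,i=6, bit7=0)
  nb ..##.: next=.  (t=1,i=14, bit6=0)
  nb ..#.#: next=#  (t=0,i=23, bit5=1)
  nb ..#..: next=.  (t=1,i=3, bit4=0)
  nb ...##: next=.  (t=0,i=5, bit3=0)
  nb ...#.: next=#  (t=1,i=2, bit2=1)
  nb ....#: next=.  (t=0,i=16, bit1=0)
  nb .....: next=#  (t=1,i=6, bit0=1)
  bits 00001111000011010001101000100101 = 252516901

252516901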